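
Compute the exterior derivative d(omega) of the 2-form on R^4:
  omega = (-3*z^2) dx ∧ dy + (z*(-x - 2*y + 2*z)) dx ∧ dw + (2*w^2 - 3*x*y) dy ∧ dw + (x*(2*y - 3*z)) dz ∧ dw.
d(omega) = (-6*z) dx ∧ dy ∧ dz + (-3*y + 2*z) dx ∧ dy ∧ dw + (x + 4*y - 7*z) dx ∧ dz ∧ dw + (2*x) dy ∧ dz ∧ dw

For a 2-form omega = sum_{i<j} g_{ij} dx_i ∧ dx_j, the exterior derivative is
  d(omega) = sum_{i<j} d(g_{ij}) ∧ dx_i ∧ dx_j = sum_{i<j, k} (∂g_{ij}/∂x_k) dx_k ∧ dx_i ∧ dx_j.
Expand each term, using dx_k ∧ dx_i ∧ dx_j = sgn(permutation) dx_{(a)} ∧ dx_{(b)} ∧ dx_{(c)} with (a < b < c) sorted:
  d(-3*z^2) includes (∂/∂z)(-3*z^2) dz = (-6*z) dz, which multiplied by dx ∧ dy gives (-6*z) dx ∧ dy ∧ dz
  d(z*(-x - 2*y + 2*z)) includes (∂/∂y)(z*(-x - 2*y + 2*z)) dy = (-2*z) dy, which multiplied by dx ∧ dw gives (2*z) dx ∧ dy ∧ dw
  d(z*(-x - 2*y + 2*z)) includes (∂/∂z)(z*(-x - 2*y + 2*z)) dz = (-x - 2*y + 4*z) dz, which multiplied by dx ∧ dw gives (x + 2*y - 4*z) dx ∧ dz ∧ dw
  d(2*w^2 - 3*x*y) includes (∂/∂x)(2*w^2 - 3*x*y) dx = (-3*y) dx, which multiplied by dy ∧ dw gives (-3*y) dx ∧ dy ∧ dw
  d(x*(2*y - 3*z)) includes (∂/∂x)(x*(2*y - 3*z)) dx = (2*y - 3*z) dx, which multiplied by dz ∧ dw gives (2*y - 3*z) dx ∧ dz ∧ dw
  d(x*(2*y - 3*z)) includes (∂/∂y)(x*(2*y - 3*z)) dy = (2*x) dy, which multiplied by dz ∧ dw gives (2*x) dy ∧ dz ∧ dw
Collecting like 3-forms: d(omega) = (-6*z) dx ∧ dy ∧ dz + (-3*y + 2*z) dx ∧ dy ∧ dw + (x + 4*y - 7*z) dx ∧ dz ∧ dw + (2*x) dy ∧ dz ∧ dw.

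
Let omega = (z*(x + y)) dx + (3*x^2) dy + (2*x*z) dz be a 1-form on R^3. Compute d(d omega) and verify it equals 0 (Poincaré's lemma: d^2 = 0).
d(d omega) = 0

Step 1: d omega = sum_{i<j} (∂f_j/∂x_i - ∂f_i/∂x_j) dx_i ∧ dx_j:
  coeff of dx ∧ dy: 6*x - z
  coeff of dx ∧ dz: -x - y + 2*z
  coeff of dy ∧ dz: 0
Step 2: Apply d again to each 2-form coefficient. The only possible 3-form in R^3 is dx ∧ dy ∧ dz, with coefficient
  ∂(coeff of dy∧dz)/∂x - ∂(coeff of dx∧dz)/∂y + ∂(coeff of dx∧dy)/∂z
  = ∂/∂x (0) - ∂/∂y (-x - y + 2*z) + ∂/∂z (6*x - z).
Each of these terms simplifies to sums of mixed partials that cancel in pairs. The result is 0 (by equality of mixed partials for smooth functions — Schwarz / Clairaut).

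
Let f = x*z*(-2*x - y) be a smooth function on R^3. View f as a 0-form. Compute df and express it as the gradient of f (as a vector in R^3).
df = (z*(-4*x - y)) dx + (-x*z) dy + (x*(-2*x - y)) dz; grad f = (z*(-4*x - y), -x*z, x*(-2*x - y))

For a 0-form f, d f = (∂f/∂x) dx + (∂f/∂y) dy + (∂f/∂z) dz. The components of the vector representation are exactly the entries of grad f in Cartesian coordinates:
  ∂f/∂x = z*(-4*x - y)
  ∂f/∂y = -x*z
  ∂f/∂z = x*(-2*x - y).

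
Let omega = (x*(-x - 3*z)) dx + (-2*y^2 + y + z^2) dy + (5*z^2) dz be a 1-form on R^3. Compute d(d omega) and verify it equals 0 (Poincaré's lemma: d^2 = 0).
d(d omega) = 0

Step 1: d omega = sum_{i<j} (∂f_j/∂x_i - ∂f_i/∂x_j) dx_i ∧ dx_j:
  coeff of dx ∧ dy: 0
  coeff of dx ∧ dz: 3*x
  coeff of dy ∧ dz: -2*z
Step 2: Apply d again to each 2-form coefficient. The only possible 3-form in R^3 is dx ∧ dy ∧ dz, with coefficient
  ∂(coeff of dy∧dz)/∂x - ∂(coeff of dx∧dz)/∂y + ∂(coeff of dx∧dy)/∂z
  = ∂/∂x (-2*z) - ∂/∂y (3*x) + ∂/∂z (0).
Each of these terms simplifies to sums of mixed partials that cancel in pairs. The result is 0 (by equality of mixed partials for smooth functions — Schwarz / Clairaut).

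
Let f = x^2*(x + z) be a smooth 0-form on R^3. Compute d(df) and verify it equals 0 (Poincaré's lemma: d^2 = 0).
d(df) = 0

Step 1: df = sum_i (∂f/∂x_i) dx_i = (x*(3*x + 2*z)) dx + (0) dy + (x^2) dz.
Step 2: Apply d again. Using the 1-form formula, the coefficient of dx ∧ dy in d(df) is ∂^2 f/∂x ∂y - ∂^2 f/∂y ∂x = (0) - (0) = 0 (equality of mixed partials for smooth f).
Similarly for dx ∧ dz and dy ∧ dz — all coefficients vanish. So d(df) = 0.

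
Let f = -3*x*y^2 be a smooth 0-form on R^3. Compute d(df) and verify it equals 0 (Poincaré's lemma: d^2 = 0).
d(df) = 0

Step 1: df = sum_i (∂f/∂x_i) dx_i = (-3*y^2) dx + (-6*x*y) dy + (0) dz.
Step 2: Apply d again. Using the 1-form formula, the coefficient of dx ∧ dy in d(df) is ∂^2 f/∂x ∂y - ∂^2 f/∂y ∂x = (-6*y) - (-6*y) = 0 (equality of mixed partials for smooth f).
Similarly for dx ∧ dz and dy ∧ dz — all coefficients vanish. So d(df) = 0.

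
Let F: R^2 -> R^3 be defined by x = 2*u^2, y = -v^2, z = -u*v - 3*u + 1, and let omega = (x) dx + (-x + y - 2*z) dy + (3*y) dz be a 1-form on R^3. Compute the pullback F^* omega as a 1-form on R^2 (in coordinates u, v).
F^* omega = (8*u^3 + 3*v^3 + 9*v^2) du + (v*(4*u^2 - u*v - 12*u + 2*v^2 + 4)) dv

Using F^*(f dg) = (f ∘ F) d(g ∘ F), substitute each coordinate x_i by F_i(u, v) in f_i, and replace dx_i by d F_i = (∂F_i/∂u) du + (∂F_i/∂v) dv.
  For the x component: f_1(F) = 2*u^2; d F_1 = (4*u) du + (0) dv
  For the y component: f_2(F) = -2*u^2 + 2*u*v + 6*u - v^2 - 2; d F_2 = (0) du + (-2*v) dv
  For the z component: f_3(F) = -3*v^2; d F_3 = (-v - 3) du + (-u) dv
Combining and collecting du, dv coefficients:
  coeff of du: 8*u^3 + 3*v^3 + 9*v^2
  coeff of dv: v*(4*u^2 - u*v - 12*u + 2*v^2 + 4)
F^* omega = (8*u^3 + 3*v^3 + 9*v^2) du + (v*(4*u^2 - u*v - 12*u + 2*v^2 + 4)) dv.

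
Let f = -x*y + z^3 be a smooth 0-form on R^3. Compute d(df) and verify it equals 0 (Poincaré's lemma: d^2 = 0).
d(df) = 0

Step 1: df = sum_i (∂f/∂x_i) dx_i = (-y) dx + (-x) dy + (3*z^2) dz.
Step 2: Apply d again. Using the 1-form formula, the coefficient of dx ∧ dy in d(df) is ∂^2 f/∂x ∂y - ∂^2 f/∂y ∂x = (-1) - (-1) = 0 (equality of mixed partials for smooth f).
Similarly for dx ∧ dz and dy ∧ dz — all coefficients vanish. So d(df) = 0.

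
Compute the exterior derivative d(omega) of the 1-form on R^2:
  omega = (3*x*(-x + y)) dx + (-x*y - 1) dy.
d(omega) = (-3*x - y) dx ∧ dy

For a 1-form omega = sum_i f_i dx_i, the exterior derivative is
  d(omega) = sum_{i < j} (∂f_j/∂x_i - ∂f_i/∂x_j) dx_i ∧ dx_j.
  coefficient of dx ∧ dy: ∂f_2/∂x - ∂f_1/∂y = ∂(-x*y - 1)/∂x - ∂(3*x*(-x + y))/∂y = -3*x - y
Assembling: d(omega) = (-3*x - y) dx ∧ dy.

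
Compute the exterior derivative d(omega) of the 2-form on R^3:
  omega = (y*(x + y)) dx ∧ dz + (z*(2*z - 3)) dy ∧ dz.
d(omega) = (-x - 2*y) dx ∧ dy ∧ dz

For a 2-form omega = sum_{i<j} g_{ij} dx_i ∧ dx_j, the exterior derivative is
  d(omega) = sum_{i<j} d(g_{ij}) ∧ dx_i ∧ dx_j = sum_{i<j, k} (∂g_{ij}/∂x_k) dx_k ∧ dx_i ∧ dx_j.
Expand each term, using dx_k ∧ dx_i ∧ dx_j = sgn(permutation) dx_{(a)} ∧ dx_{(b)} ∧ dx_{(c)} with (a < b < c) sorted:
  d(y*(x + y)) includes (∂/∂y)(y*(x + y)) dy = (x + 2*y) dy, which multiplied by dx ∧ dz gives (-x - 2*y) dx ∧ dy ∧ dz
Collecting like 3-forms: d(omega) = (-x - 2*y) dx ∧ dy ∧ dz.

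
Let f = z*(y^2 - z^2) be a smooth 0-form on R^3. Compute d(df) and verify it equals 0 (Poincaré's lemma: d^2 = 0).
d(df) = 0

Step 1: df = sum_i (∂f/∂x_i) dx_i = (0) dx + (2*y*z) dy + (y^2 - 3*z^2) dz.
Step 2: Apply d again. Using the 1-form formula, the coefficient of dx ∧ dy in d(df) is ∂^2 f/∂x ∂y - ∂^2 f/∂y ∂x = (0) - (0) = 0 (equality of mixed partials for smooth f).
Similarly for dx ∧ dz and dy ∧ dz — all coefficients vanish. So d(df) = 0.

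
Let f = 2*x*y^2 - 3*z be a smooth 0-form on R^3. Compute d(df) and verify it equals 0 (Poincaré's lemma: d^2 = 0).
d(df) = 0

Step 1: df = sum_i (∂f/∂x_i) dx_i = (2*y^2) dx + (4*x*y) dy + (-3) dz.
Step 2: Apply d again. Using the 1-form formula, the coefficient of dx ∧ dy in d(df) is ∂^2 f/∂x ∂y - ∂^2 f/∂y ∂x = (4*y) - (4*y) = 0 (equality of mixed partials for smooth f).
Similarly for dx ∧ dz and dy ∧ dz — all coefficients vanish. So d(df) = 0.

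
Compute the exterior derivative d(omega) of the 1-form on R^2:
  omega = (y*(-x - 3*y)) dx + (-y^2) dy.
d(omega) = (x + 6*y) dx ∧ dy

For a 1-form omega = sum_i f_i dx_i, the exterior derivative is
  d(omega) = sum_{i < j} (∂f_j/∂x_i - ∂f_i/∂x_j) dx_i ∧ dx_j.
  coefficient of dx ∧ dy: ∂f_2/∂x - ∂f_1/∂y = ∂(-y^2)/∂x - ∂(y*(-x - 3*y))/∂y = x + 6*y
Assembling: d(omega) = (x + 6*y) dx ∧ dy.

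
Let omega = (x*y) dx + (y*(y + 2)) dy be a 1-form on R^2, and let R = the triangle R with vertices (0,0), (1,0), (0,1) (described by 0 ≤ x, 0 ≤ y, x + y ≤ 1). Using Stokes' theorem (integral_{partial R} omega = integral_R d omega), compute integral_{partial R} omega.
integral_(partial R) omega = -1/6

Stokes: integral_partial_R omega = integral_R d omega with d omega = (∂Q/∂x - ∂P/∂y) dx ∧ dy.
  ∂Q/∂x = 0
  ∂P/∂y = x
  integrand = ∂Q/∂x - ∂P/∂y = -x.
Integrating over R: integral_0^1 integral_0^{1-x} (-x) dy dx = -1/6.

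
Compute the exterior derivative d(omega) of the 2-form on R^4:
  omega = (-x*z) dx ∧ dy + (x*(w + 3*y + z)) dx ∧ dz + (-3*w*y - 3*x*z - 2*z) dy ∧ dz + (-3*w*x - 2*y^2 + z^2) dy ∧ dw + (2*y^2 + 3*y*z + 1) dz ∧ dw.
d(omega) = (-4*x - 3*z) dx ∧ dy ∧ dz + (x) dx ∧ dz ∧ dw + (y + z) dy ∧ dz ∧ dw + (-3*w) dx ∧ dy ∧ dw

For a 2-form omega = sum_{i<j} g_{ij} dx_i ∧ dx_j, the exterior derivative is
  d(omega) = sum_{i<j} d(g_{ij}) ∧ dx_i ∧ dx_j = sum_{i<j, k} (∂g_{ij}/∂x_k) dx_k ∧ dx_i ∧ dx_j.
Expand each term, using dx_k ∧ dx_i ∧ dx_j = sgn(permutation) dx_{(a)} ∧ dx_{(b)} ∧ dx_{(c)} with (a < b < c) sorted:
  d(-x*z) includes (∂/∂z)(-x*z) dz = (-x) dz, which multiplied by dx ∧ dy gives (-x) dx ∧ dy ∧ dz
  d(x*(w + 3*y + z)) includes (∂/∂y)(x*(w + 3*y + z)) dy = (3*x) dy, which multiplied by dx ∧ dz gives (-3*x) dx ∧ dy ∧ dz
  d(x*(w + 3*y + z)) includes (∂/∂w)(x*(w + 3*y + z)) dw = (x) dw, which multiplied by dx ∧ dz gives (x) dx ∧ dz ∧ dw
  d(-3*w*y - 3*x*z - 2*z) includes (∂/∂x)(-3*w*y - 3*x*z - 2*z) dx = (-3*z) dx, which multiplied by dy ∧ dz gives (-3*z) dx ∧ dy ∧ dz
  d(-3*w*y - 3*x*z - 2*z) includes (∂/∂w)(-3*w*y - 3*x*z - 2*z) dw = (-3*y) dw, which multiplied by dy ∧ dz gives (-3*y) dy ∧ dz ∧ dw
  d(-3*w*x - 2*y^2 + z^2) includes (∂/∂x)(-3*w*x - 2*y^2 + z^2) dx = (-3*w) dx, which multiplied by dy ∧ dw gives (-3*w) dx ∧ dy ∧ dw
  d(-3*w*x - 2*y^2 + z^2) includes (∂/∂z)(-3*w*x - 2*y^2 + z^2) dz = (2*z) dz, which multiplied by dy ∧ dw gives (-2*z) dy ∧ dz ∧ dw
  d(2*y^2 + 3*y*z + 1) includes (∂/∂y)(2*y^2 + 3*y*z + 1) dy = (4*y + 3*z) dy, which multiplied by dz ∧ dw gives (4*y + 3*z) dy ∧ dz ∧ dw
Collecting like 3-forms: d(omega) = (-4*x - 3*z) dx ∧ dy ∧ dz + (x) dx ∧ dz ∧ dw + (y + z) dy ∧ dz ∧ dw + (-3*w) dx ∧ dy ∧ dw.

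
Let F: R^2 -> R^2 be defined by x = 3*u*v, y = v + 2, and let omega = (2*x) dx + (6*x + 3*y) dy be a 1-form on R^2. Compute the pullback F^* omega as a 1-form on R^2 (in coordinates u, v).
F^* omega = (18*u*v^2) du + (18*u^2*v + 18*u*v + 3*v + 6) dv

Using F^*(f dg) = (f ∘ F) d(g ∘ F), substitute each coordinate x_i by F_i(u, v) in f_i, and replace dx_i by d F_i = (∂F_i/∂u) du + (∂F_i/∂v) dv.
  For the x component: f_1(F) = 6*u*v; d F_1 = (3*v) du + (3*u) dv
  For the y component: f_2(F) = 18*u*v + 3*v + 6; d F_2 = (0) du + (1) dv
Combining and collecting du, dv coefficients:
  coeff of du: 18*u*v^2
  coeff of dv: 18*u^2*v + 18*u*v + 3*v + 6
F^* omega = (18*u*v^2) du + (18*u^2*v + 18*u*v + 3*v + 6) dv.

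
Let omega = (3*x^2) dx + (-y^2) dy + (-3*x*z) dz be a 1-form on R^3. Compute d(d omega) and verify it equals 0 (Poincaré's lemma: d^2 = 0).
d(d omega) = 0

Step 1: d omega = sum_{i<j} (∂f_j/∂x_i - ∂f_i/∂x_j) dx_i ∧ dx_j:
  coeff of dx ∧ dy: 0
  coeff of dx ∧ dz: -3*z
  coeff of dy ∧ dz: 0
Step 2: Apply d again to each 2-form coefficient. The only possible 3-form in R^3 is dx ∧ dy ∧ dz, with coefficient
  ∂(coeff of dy∧dz)/∂x - ∂(coeff of dx∧dz)/∂y + ∂(coeff of dx∧dy)/∂z
  = ∂/∂x (0) - ∂/∂y (-3*z) + ∂/∂z (0).
Each of these terms simplifies to sums of mixed partials that cancel in pairs. The result is 0 (by equality of mixed partials for smooth functions — Schwarz / Clairaut).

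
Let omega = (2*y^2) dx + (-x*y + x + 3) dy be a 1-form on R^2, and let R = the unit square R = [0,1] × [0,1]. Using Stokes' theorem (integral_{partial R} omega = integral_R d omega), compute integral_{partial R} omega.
integral_(partial R) omega = -3/2

Stokes: integral_partial_R omega = integral_R d omega with d omega = (∂Q/∂x - ∂P/∂y) dx ∧ dy.
  ∂Q/∂x = 1 - y
  ∂P/∂y = 4*y
  integrand = ∂Q/∂x - ∂P/∂y = 1 - 5*y.
Integrating over R: integral_0^1 integral_0^1 (1 - 5*y) dx dy = -3/2.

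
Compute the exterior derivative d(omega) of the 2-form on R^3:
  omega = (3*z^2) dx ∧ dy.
d(omega) = (6*z) dx ∧ dy ∧ dz

For a 2-form omega = sum_{i<j} g_{ij} dx_i ∧ dx_j, the exterior derivative is
  d(omega) = sum_{i<j} d(g_{ij}) ∧ dx_i ∧ dx_j = sum_{i<j, k} (∂g_{ij}/∂x_k) dx_k ∧ dx_i ∧ dx_j.
Expand each term, using dx_k ∧ dx_i ∧ dx_j = sgn(permutation) dx_{(a)} ∧ dx_{(b)} ∧ dx_{(c)} with (a < b < c) sorted:
  d(3*z^2) includes (∂/∂z)(3*z^2) dz = (6*z) dz, which multiplied by dx ∧ dy gives (6*z) dx ∧ dy ∧ dz
Collecting like 3-forms: d(omega) = (6*z) dx ∧ dy ∧ dz.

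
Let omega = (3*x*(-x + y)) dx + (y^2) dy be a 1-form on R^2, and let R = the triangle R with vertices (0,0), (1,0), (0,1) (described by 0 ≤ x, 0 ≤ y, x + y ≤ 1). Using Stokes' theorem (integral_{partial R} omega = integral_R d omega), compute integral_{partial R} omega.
integral_(partial R) omega = -1/2

Stokes: integral_partial_R omega = integral_R d omega with d omega = (∂Q/∂x - ∂P/∂y) dx ∧ dy.
  ∂Q/∂x = 0
  ∂P/∂y = 3*x
  integrand = ∂Q/∂x - ∂P/∂y = -3*x.
Integrating over R: integral_0^1 integral_0^{1-x} (-3*x) dy dx = -1/2.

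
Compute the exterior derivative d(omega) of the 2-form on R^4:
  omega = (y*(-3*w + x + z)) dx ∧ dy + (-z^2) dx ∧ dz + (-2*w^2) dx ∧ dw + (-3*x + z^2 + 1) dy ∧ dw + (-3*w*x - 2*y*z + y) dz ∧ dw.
d(omega) = (y) dx ∧ dy ∧ dz + (-3*y - 3) dx ∧ dy ∧ dw + (1 - 4*z) dy ∧ dz ∧ dw + (-3*w) dx ∧ dz ∧ dw

For a 2-form omega = sum_{i<j} g_{ij} dx_i ∧ dx_j, the exterior derivative is
  d(omega) = sum_{i<j} d(g_{ij}) ∧ dx_i ∧ dx_j = sum_{i<j, k} (∂g_{ij}/∂x_k) dx_k ∧ dx_i ∧ dx_j.
Expand each term, using dx_k ∧ dx_i ∧ dx_j = sgn(permutation) dx_{(a)} ∧ dx_{(b)} ∧ dx_{(c)} with (a < b < c) sorted:
  d(y*(-3*w + x + z)) includes (∂/∂z)(y*(-3*w + x + z)) dz = (y) dz, which multiplied by dx ∧ dy gives (y) dx ∧ dy ∧ dz
  d(y*(-3*w + x + z)) includes (∂/∂w)(y*(-3*w + x + z)) dw = (-3*y) dw, which multiplied by dx ∧ dy gives (-3*y) dx ∧ dy ∧ dw
  d(-3*x + z^2 + 1) includes (∂/∂x)(-3*x + z^2 + 1) dx = (-3) dx, which multiplied by dy ∧ dw gives (-3) dx ∧ dy ∧ dw
  d(-3*x + z^2 + 1) includes (∂/∂z)(-3*x + z^2 + 1) dz = (2*z) dz, which multiplied by dy ∧ dw gives (-2*z) dy ∧ dz ∧ dw
  d(-3*w*x - 2*y*z + y) includes (∂/∂x)(-3*w*x - 2*y*z + y) dx = (-3*w) dx, which multiplied by dz ∧ dw gives (-3*w) dx ∧ dz ∧ dw
  d(-3*w*x - 2*y*z + y) includes (∂/∂y)(-3*w*x - 2*y*z + y) dy = (1 - 2*z) dy, which multiplied by dz ∧ dw gives (1 - 2*z) dy ∧ dz ∧ dw
Collecting like 3-forms: d(omega) = (y) dx ∧ dy ∧ dz + (-3*y - 3) dx ∧ dy ∧ dw + (1 - 4*z) dy ∧ dz ∧ dw + (-3*w) dx ∧ dz ∧ dw.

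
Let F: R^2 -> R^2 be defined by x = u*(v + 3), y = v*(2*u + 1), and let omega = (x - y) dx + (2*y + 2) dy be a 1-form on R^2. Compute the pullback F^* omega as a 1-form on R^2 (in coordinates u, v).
F^* omega = (7*u*v^2 + 9*u + 3*v^2 + v) du + (7*u^2*v + 3*u^2 + 7*u*v + 4*u + 2*v + 2) dv

Using F^*(f dg) = (f ∘ F) d(g ∘ F), substitute each coordinate x_i by F_i(u, v) in f_i, and replace dx_i by d F_i = (∂F_i/∂u) du + (∂F_i/∂v) dv.
  For the x component: f_1(F) = -u*v + 3*u - v; d F_1 = (v + 3) du + (u) dv
  For the y component: f_2(F) = 4*u*v + 2*v + 2; d F_2 = (2*v) du + (2*u + 1) dv
Combining and collecting du, dv coefficients:
  coeff of du: 7*u*v^2 + 9*u + 3*v^2 + v
  coeff of dv: 7*u^2*v + 3*u^2 + 7*u*v + 4*u + 2*v + 2
F^* omega = (7*u*v^2 + 9*u + 3*v^2 + v) du + (7*u^2*v + 3*u^2 + 7*u*v + 4*u + 2*v + 2) dv.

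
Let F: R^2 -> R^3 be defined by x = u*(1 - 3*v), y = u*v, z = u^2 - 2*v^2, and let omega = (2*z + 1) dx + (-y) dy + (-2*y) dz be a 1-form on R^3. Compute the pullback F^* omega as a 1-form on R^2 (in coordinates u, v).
F^* omega = (-10*u^2*v + 2*u^2 - u*v^2 + 12*v^3 - 4*v^2 - 3*v + 1) du + (u*(-6*u^2 - u*v + 20*v^2 - 3)) dv

Using F^*(f dg) = (f ∘ F) d(g ∘ F), substitute each coordinate x_i by F_i(u, v) in f_i, and replace dx_i by d F_i = (∂F_i/∂u) du + (∂F_i/∂v) dv.
  For the x component: f_1(F) = 2*u^2 - 4*v^2 + 1; d F_1 = (1 - 3*v) du + (-3*u) dv
  For the y component: f_2(F) = -u*v; d F_2 = (v) du + (u) dv
  For the z component: f_3(F) = -2*u*v; d F_3 = (2*u) du + (-4*v) dv
Combining and collecting du, dv coefficients:
  coeff of du: -10*u^2*v + 2*u^2 - u*v^2 + 12*v^3 - 4*v^2 - 3*v + 1
  coeff of dv: u*(-6*u^2 - u*v + 20*v^2 - 3)
F^* omega = (-10*u^2*v + 2*u^2 - u*v^2 + 12*v^3 - 4*v^2 - 3*v + 1) du + (u*(-6*u^2 - u*v + 20*v^2 - 3)) dv.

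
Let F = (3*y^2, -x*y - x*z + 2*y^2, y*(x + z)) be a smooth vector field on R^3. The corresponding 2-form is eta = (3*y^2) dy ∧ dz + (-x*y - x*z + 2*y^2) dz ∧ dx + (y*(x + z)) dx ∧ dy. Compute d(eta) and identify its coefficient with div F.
d(eta) = (-x + 5*y) dx ∧ dy ∧ dz; div F = -x + 5*y

For a 2-form in R^3 of the form above, applying d gives a 3-form with coefficient ∂P/∂x + ∂Q/∂y + ∂R/∂z:
  ∂P/∂x = 0
  ∂Q/∂y = -x + 4*y
  ∂R/∂z = y
Sum = -x + 5*y, which is exactly div F.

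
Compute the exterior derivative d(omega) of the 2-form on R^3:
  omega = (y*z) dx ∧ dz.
d(omega) = (-z) dx ∧ dy ∧ dz

For a 2-form omega = sum_{i<j} g_{ij} dx_i ∧ dx_j, the exterior derivative is
  d(omega) = sum_{i<j} d(g_{ij}) ∧ dx_i ∧ dx_j = sum_{i<j, k} (∂g_{ij}/∂x_k) dx_k ∧ dx_i ∧ dx_j.
Expand each term, using dx_k ∧ dx_i ∧ dx_j = sgn(permutation) dx_{(a)} ∧ dx_{(b)} ∧ dx_{(c)} with (a < b < c) sorted:
  d(y*z) includes (∂/∂y)(y*z) dy = (z) dy, which multiplied by dx ∧ dz gives (-z) dx ∧ dy ∧ dz
Collecting like 3-forms: d(omega) = (-z) dx ∧ dy ∧ dz.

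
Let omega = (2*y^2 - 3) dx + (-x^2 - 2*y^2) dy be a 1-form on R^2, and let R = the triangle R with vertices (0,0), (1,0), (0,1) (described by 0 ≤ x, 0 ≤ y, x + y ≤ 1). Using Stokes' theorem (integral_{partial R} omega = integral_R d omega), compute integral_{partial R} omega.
integral_(partial R) omega = -1

Stokes: integral_partial_R omega = integral_R d omega with d omega = (∂Q/∂x - ∂P/∂y) dx ∧ dy.
  ∂Q/∂x = -2*x
  ∂P/∂y = 4*y
  integrand = ∂Q/∂x - ∂P/∂y = -2*x - 4*y.
Integrating over R: integral_0^1 integral_0^{1-x} (-2*x - 4*y) dy dx = -1.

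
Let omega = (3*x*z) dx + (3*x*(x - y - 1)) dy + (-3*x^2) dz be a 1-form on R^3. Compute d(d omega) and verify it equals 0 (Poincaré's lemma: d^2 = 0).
d(d omega) = 0

Step 1: d omega = sum_{i<j} (∂f_j/∂x_i - ∂f_i/∂x_j) dx_i ∧ dx_j:
  coeff of dx ∧ dy: 6*x - 3*y - 3
  coeff of dx ∧ dz: -9*x
  coeff of dy ∧ dz: 0
Step 2: Apply d again to each 2-form coefficient. The only possible 3-form in R^3 is dx ∧ dy ∧ dz, with coefficient
  ∂(coeff of dy∧dz)/∂x - ∂(coeff of dx∧dz)/∂y + ∂(coeff of dx∧dy)/∂z
  = ∂/∂x (0) - ∂/∂y (-9*x) + ∂/∂z (6*x - 3*y - 3).
Each of these terms simplifies to sums of mixed partials that cancel in pairs. The result is 0 (by equality of mixed partials for smooth functions — Schwarz / Clairaut).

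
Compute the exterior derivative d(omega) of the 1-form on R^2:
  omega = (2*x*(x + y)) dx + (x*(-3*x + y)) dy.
d(omega) = (-8*x + y) dx ∧ dy

For a 1-form omega = sum_i f_i dx_i, the exterior derivative is
  d(omega) = sum_{i < j} (∂f_j/∂x_i - ∂f_i/∂x_j) dx_i ∧ dx_j.
  coefficient of dx ∧ dy: ∂f_2/∂x - ∂f_1/∂y = ∂(x*(-3*x + y))/∂x - ∂(2*x*(x + y))/∂y = -8*x + y
Assembling: d(omega) = (-8*x + y) dx ∧ dy.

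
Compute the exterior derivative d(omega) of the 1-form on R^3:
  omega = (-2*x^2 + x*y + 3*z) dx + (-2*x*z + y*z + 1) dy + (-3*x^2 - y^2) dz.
d(omega) = (-x - 2*z) dx ∧ dy + (-6*x - 3) dx ∧ dz + (2*x - 3*y) dy ∧ dz

For a 1-form omega = sum_i f_i dx_i, the exterior derivative is
  d(omega) = sum_{i < j} (∂f_j/∂x_i - ∂f_i/∂x_j) dx_i ∧ dx_j.
  coefficient of dx ∧ dy: ∂f_2/∂x - ∂f_1/∂y = ∂(-2*x*z + y*z + 1)/∂x - ∂(-2*x^2 + x*y + 3*z)/∂y = -x - 2*z
  coefficient of dx ∧ dz: ∂f_3/∂x - ∂f_1/∂z = ∂(-3*x^2 - y^2)/∂x - ∂(-2*x^2 + x*y + 3*z)/∂z = -6*x - 3
  coefficient of dy ∧ dz: ∂f_3/∂y - ∂f_2/∂z = ∂(-3*x^2 - y^2)/∂y - ∂(-2*x*z + y*z + 1)/∂z = 2*x - 3*y
Assembling: d(omega) = (-x - 2*z) dx ∧ dy + (-6*x - 3) dx ∧ dz + (2*x - 3*y) dy ∧ dz.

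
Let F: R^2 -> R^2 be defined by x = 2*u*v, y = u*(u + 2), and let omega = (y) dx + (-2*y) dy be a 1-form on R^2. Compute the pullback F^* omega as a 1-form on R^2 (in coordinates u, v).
F^* omega = (2*u*(-2*u^2 + u*v - 6*u + 2*v - 4)) du + (2*u^2*(u + 2)) dv

Using F^*(f dg) = (f ∘ F) d(g ∘ F), substitute each coordinate x_i by F_i(u, v) in f_i, and replace dx_i by d F_i = (∂F_i/∂u) du + (∂F_i/∂v) dv.
  For the x component: f_1(F) = u*(u + 2); d F_1 = (2*v) du + (2*u) dv
  For the y component: f_2(F) = 2*u*(-u - 2); d F_2 = (2*u + 2) du + (0) dv
Combining and collecting du, dv coefficients:
  coeff of du: 2*u*(-2*u^2 + u*v - 6*u + 2*v - 4)
  coeff of dv: 2*u^2*(u + 2)
F^* omega = (2*u*(-2*u^2 + u*v - 6*u + 2*v - 4)) du + (2*u^2*(u + 2)) dv.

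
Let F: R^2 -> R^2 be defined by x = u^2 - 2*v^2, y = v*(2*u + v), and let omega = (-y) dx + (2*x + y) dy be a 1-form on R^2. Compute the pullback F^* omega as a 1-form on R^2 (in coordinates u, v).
F^* omega = (2*v^2*(u - 3*v)) du + (4*u^3 + 8*u^2*v + 6*u*v^2 - 2*v^3) dv

Using F^*(f dg) = (f ∘ F) d(g ∘ F), substitute each coordinate x_i by F_i(u, v) in f_i, and replace dx_i by d F_i = (∂F_i/∂u) du + (∂F_i/∂v) dv.
  For the x component: f_1(F) = v*(-2*u - v); d F_1 = (2*u) du + (-4*v) dv
  For the y component: f_2(F) = 2*u^2 + 2*u*v - 3*v^2; d F_2 = (2*v) du + (2*u + 2*v) dv
Combining and collecting du, dv coefficients:
  coeff of du: 2*v^2*(u - 3*v)
  coeff of dv: 4*u^3 + 8*u^2*v + 6*u*v^2 - 2*v^3
F^* omega = (2*v^2*(u - 3*v)) du + (4*u^3 + 8*u^2*v + 6*u*v^2 - 2*v^3) dv.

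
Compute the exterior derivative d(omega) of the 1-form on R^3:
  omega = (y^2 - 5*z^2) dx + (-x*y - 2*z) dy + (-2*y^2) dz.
d(omega) = (-3*y) dx ∧ dy + (10*z) dx ∧ dz + (2 - 4*y) dy ∧ dz

For a 1-form omega = sum_i f_i dx_i, the exterior derivative is
  d(omega) = sum_{i < j} (∂f_j/∂x_i - ∂f_i/∂x_j) dx_i ∧ dx_j.
  coefficient of dx ∧ dy: ∂f_2/∂x - ∂f_1/∂y = ∂(-x*y - 2*z)/∂x - ∂(y^2 - 5*z^2)/∂y = -3*y
  coefficient of dx ∧ dz: ∂f_3/∂x - ∂f_1/∂z = ∂(-2*y^2)/∂x - ∂(y^2 - 5*z^2)/∂z = 10*z
  coefficient of dy ∧ dz: ∂f_3/∂y - ∂f_2/∂z = ∂(-2*y^2)/∂y - ∂(-x*y - 2*z)/∂z = 2 - 4*y
Assembling: d(omega) = (-3*y) dx ∧ dy + (10*z) dx ∧ dz + (2 - 4*y) dy ∧ dz.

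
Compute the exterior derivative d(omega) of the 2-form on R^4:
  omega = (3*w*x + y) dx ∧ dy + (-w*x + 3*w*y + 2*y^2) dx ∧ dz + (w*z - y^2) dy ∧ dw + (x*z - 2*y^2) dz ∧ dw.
d(omega) = (3*x) dx ∧ dy ∧ dw + (-3*w - 4*y) dx ∧ dy ∧ dz + (-x + 3*y + z) dx ∧ dz ∧ dw + (-w - 4*y) dy ∧ dz ∧ dw

For a 2-form omega = sum_{i<j} g_{ij} dx_i ∧ dx_j, the exterior derivative is
  d(omega) = sum_{i<j} d(g_{ij}) ∧ dx_i ∧ dx_j = sum_{i<j, k} (∂g_{ij}/∂x_k) dx_k ∧ dx_i ∧ dx_j.
Expand each term, using dx_k ∧ dx_i ∧ dx_j = sgn(permutation) dx_{(a)} ∧ dx_{(b)} ∧ dx_{(c)} with (a < b < c) sorted:
  d(3*w*x + y) includes (∂/∂w)(3*w*x + y) dw = (3*x) dw, which multiplied by dx ∧ dy gives (3*x) dx ∧ dy ∧ dw
  d(-w*x + 3*w*y + 2*y^2) includes (∂/∂y)(-w*x + 3*w*y + 2*y^2) dy = (3*w + 4*y) dy, which multiplied by dx ∧ dz gives (-3*w - 4*y) dx ∧ dy ∧ dz
  d(-w*x + 3*w*y + 2*y^2) includes (∂/∂w)(-w*x + 3*w*y + 2*y^2) dw = (-x + 3*y) dw, which multiplied by dx ∧ dz gives (-x + 3*y) dx ∧ dz ∧ dw
  d(w*z - y^2) includes (∂/∂z)(w*z - y^2) dz = (w) dz, which multiplied by dy ∧ dw gives (-w) dy ∧ dz ∧ dw
  d(x*z - 2*y^2) includes (∂/∂x)(x*z - 2*y^2) dx = (z) dx, which multiplied by dz ∧ dw gives (z) dx ∧ dz ∧ dw
  d(x*z - 2*y^2) includes (∂/∂y)(x*z - 2*y^2) dy = (-4*y) dy, which multiplied by dz ∧ dw gives (-4*y) dy ∧ dz ∧ dw
Collecting like 3-forms: d(omega) = (3*x) dx ∧ dy ∧ dw + (-3*w - 4*y) dx ∧ dy ∧ dz + (-x + 3*y + z) dx ∧ dz ∧ dw + (-w - 4*y) dy ∧ dz ∧ dw.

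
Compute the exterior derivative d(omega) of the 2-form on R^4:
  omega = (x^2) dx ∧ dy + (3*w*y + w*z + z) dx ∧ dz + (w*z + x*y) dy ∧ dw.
d(omega) = (-3*w) dx ∧ dy ∧ dz + (3*y + z) dx ∧ dz ∧ dw + (y) dx ∧ dy ∧ dw + (-w) dy ∧ dz ∧ dw

For a 2-form omega = sum_{i<j} g_{ij} dx_i ∧ dx_j, the exterior derivative is
  d(omega) = sum_{i<j} d(g_{ij}) ∧ dx_i ∧ dx_j = sum_{i<j, k} (∂g_{ij}/∂x_k) dx_k ∧ dx_i ∧ dx_j.
Expand each term, using dx_k ∧ dx_i ∧ dx_j = sgn(permutation) dx_{(a)} ∧ dx_{(b)} ∧ dx_{(c)} with (a < b < c) sorted:
  d(3*w*y + w*z + z) includes (∂/∂y)(3*w*y + w*z + z) dy = (3*w) dy, which multiplied by dx ∧ dz gives (-3*w) dx ∧ dy ∧ dz
  d(3*w*y + w*z + z) includes (∂/∂w)(3*w*y + w*z + z) dw = (3*y + z) dw, which multiplied by dx ∧ dz gives (3*y + z) dx ∧ dz ∧ dw
  d(w*z + x*y) includes (∂/∂x)(w*z + x*y) dx = (y) dx, which multiplied by dy ∧ dw gives (y) dx ∧ dy ∧ dw
  d(w*z + x*y) includes (∂/∂z)(w*z + x*y) dz = (w) dz, which multiplied by dy ∧ dw gives (-w) dy ∧ dz ∧ dw
Collecting like 3-forms: d(omega) = (-3*w) dx ∧ dy ∧ dz + (3*y + z) dx ∧ dz ∧ dw + (y) dx ∧ dy ∧ dw + (-w) dy ∧ dz ∧ dw.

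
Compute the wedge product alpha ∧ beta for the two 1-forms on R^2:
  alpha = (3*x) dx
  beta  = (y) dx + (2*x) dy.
alpha ∧ beta = (6*x^2) dx ∧ dy

Distribute the wedge, using dx_i ∧ dx_j = -dx_j ∧ dx_i and dx_i ∧ dx_i = 0. For each pair (i, j) with i < j, the coefficient of dx_i ∧ dx_j in alpha ∧ beta is (alpha_i * beta_j - alpha_j * beta_i). Collecting: alpha ∧ beta = (6*x^2) dx ∧ dy.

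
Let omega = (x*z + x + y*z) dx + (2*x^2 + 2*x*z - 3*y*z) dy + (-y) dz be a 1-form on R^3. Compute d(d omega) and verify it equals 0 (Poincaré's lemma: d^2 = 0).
d(d omega) = 0

Step 1: d omega = sum_{i<j} (∂f_j/∂x_i - ∂f_i/∂x_j) dx_i ∧ dx_j:
  coeff of dx ∧ dy: 4*x + z
  coeff of dx ∧ dz: -x - y
  coeff of dy ∧ dz: -2*x + 3*y - 1
Step 2: Apply d again to each 2-form coefficient. The only possible 3-form in R^3 is dx ∧ dy ∧ dz, with coefficient
  ∂(coeff of dy∧dz)/∂x - ∂(coeff of dx∧dz)/∂y + ∂(coeff of dx∧dy)/∂z
  = ∂/∂x (-2*x + 3*y - 1) - ∂/∂y (-x - y) + ∂/∂z (4*x + z).
Each of these terms simplifies to sums of mixed partials that cancel in pairs. The result is 0 (by equality of mixed partials for smooth functions — Schwarz / Clairaut).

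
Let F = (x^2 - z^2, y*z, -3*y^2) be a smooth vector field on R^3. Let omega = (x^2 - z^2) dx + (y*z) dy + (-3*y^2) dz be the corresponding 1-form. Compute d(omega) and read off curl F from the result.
d(omega) = (-7*y) dy ∧ dz + (-2*z) dz ∧ dx + (0) dx ∧ dy; curl F = (-7*y, -2*z, 0)

d omega = sum_{i<j} (∂f_j/∂x_i - ∂f_i/∂x_j) dx_i ∧ dx_j. Under the identification (dy ∧ dz, dz ∧ dx, dx ∧ dy) ↔ (e_x, e_y, e_z), the coefficients are exactly the components of curl F. Compute:
  ∂R/∂y - ∂Q/∂z = (-6*y) - (y) = -7*y
  ∂P/∂z - ∂R/∂x = (-2*z) - (0) = -2*z
  ∂Q/∂x - ∂P/∂y = (0) - (0) = 0.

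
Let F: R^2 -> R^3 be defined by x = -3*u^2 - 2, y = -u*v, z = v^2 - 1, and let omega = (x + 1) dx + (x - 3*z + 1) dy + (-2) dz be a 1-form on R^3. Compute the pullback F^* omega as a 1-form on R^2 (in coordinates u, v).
F^* omega = (18*u^3 + 3*u^2*v + 6*u + 3*v^3 - 2*v) du + (3*u^3 + 3*u*v^2 - 2*u - 4*v) dv

Using F^*(f dg) = (f ∘ F) d(g ∘ F), substitute each coordinate x_i by F_i(u, v) in f_i, and replace dx_i by d F_i = (∂F_i/∂u) du + (∂F_i/∂v) dv.
  For the x component: f_1(F) = -3*u^2 - 1; d F_1 = (-6*u) du + (0) dv
  For the y component: f_2(F) = -3*u^2 - 3*v^2 + 2; d F_2 = (-v) du + (-u) dv
  For the z component: f_3(F) = -2; d F_3 = (0) du + (2*v) dv
Combining and collecting du, dv coefficients:
  coeff of du: 18*u^3 + 3*u^2*v + 6*u + 3*v^3 - 2*v
  coeff of dv: 3*u^3 + 3*u*v^2 - 2*u - 4*v
F^* omega = (18*u^3 + 3*u^2*v + 6*u + 3*v^3 - 2*v) du + (3*u^3 + 3*u*v^2 - 2*u - 4*v) dv.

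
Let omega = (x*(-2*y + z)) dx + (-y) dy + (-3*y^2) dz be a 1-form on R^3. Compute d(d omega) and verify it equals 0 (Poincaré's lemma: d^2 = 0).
d(d omega) = 0

Step 1: d omega = sum_{i<j} (∂f_j/∂x_i - ∂f_i/∂x_j) dx_i ∧ dx_j:
  coeff of dx ∧ dy: 2*x
  coeff of dx ∧ dz: -x
  coeff of dy ∧ dz: -6*y
Step 2: Apply d again to each 2-form coefficient. The only possible 3-form in R^3 is dx ∧ dy ∧ dz, with coefficient
  ∂(coeff of dy∧dz)/∂x - ∂(coeff of dx∧dz)/∂y + ∂(coeff of dx∧dy)/∂z
  = ∂/∂x (-6*y) - ∂/∂y (-x) + ∂/∂z (2*x).
Each of these terms simplifies to sums of mixed partials that cancel in pairs. The result is 0 (by equality of mixed partials for smooth functions — Schwarz / Clairaut).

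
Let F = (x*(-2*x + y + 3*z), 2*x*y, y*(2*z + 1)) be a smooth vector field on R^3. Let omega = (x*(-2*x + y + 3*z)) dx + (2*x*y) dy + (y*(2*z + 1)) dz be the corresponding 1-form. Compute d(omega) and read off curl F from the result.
d(omega) = (2*z + 1) dy ∧ dz + (3*x) dz ∧ dx + (-x + 2*y) dx ∧ dy; curl F = (2*z + 1, 3*x, -x + 2*y)

d omega = sum_{i<j} (∂f_j/∂x_i - ∂f_i/∂x_j) dx_i ∧ dx_j. Under the identification (dy ∧ dz, dz ∧ dx, dx ∧ dy) ↔ (e_x, e_y, e_z), the coefficients are exactly the components of curl F. Compute:
  ∂R/∂y - ∂Q/∂z = (2*z + 1) - (0) = 2*z + 1
  ∂P/∂z - ∂R/∂x = (3*x) - (0) = 3*x
  ∂Q/∂x - ∂P/∂y = (2*y) - (x) = -x + 2*y.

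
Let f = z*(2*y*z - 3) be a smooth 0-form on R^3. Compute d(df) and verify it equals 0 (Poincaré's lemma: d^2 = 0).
d(df) = 0

Step 1: df = sum_i (∂f/∂x_i) dx_i = (0) dx + (2*z^2) dy + (4*y*z - 3) dz.
Step 2: Apply d again. Using the 1-form formula, the coefficient of dx ∧ dy in d(df) is ∂^2 f/∂x ∂y - ∂^2 f/∂y ∂x = (0) - (0) = 0 (equality of mixed partials for smooth f).
Similarly for dx ∧ dz and dy ∧ dz — all coefficients vanish. So d(df) = 0.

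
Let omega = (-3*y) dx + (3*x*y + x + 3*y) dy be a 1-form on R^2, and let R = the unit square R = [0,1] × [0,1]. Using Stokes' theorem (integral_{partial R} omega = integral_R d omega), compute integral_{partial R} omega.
integral_(partial R) omega = 11/2

Stokes: integral_partial_R omega = integral_R d omega with d omega = (∂Q/∂x - ∂P/∂y) dx ∧ dy.
  ∂Q/∂x = 3*y + 1
  ∂P/∂y = -3
  integrand = ∂Q/∂x - ∂P/∂y = 3*y + 4.
Integrating over R: integral_0^1 integral_0^1 (3*y + 4) dx dy = 11/2.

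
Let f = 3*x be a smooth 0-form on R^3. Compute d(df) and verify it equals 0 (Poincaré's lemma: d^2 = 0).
d(df) = 0

Step 1: df = sum_i (∂f/∂x_i) dx_i = (3) dx + (0) dy + (0) dz.
Step 2: Apply d again. Using the 1-form formula, the coefficient of dx ∧ dy in d(df) is ∂^2 f/∂x ∂y - ∂^2 f/∂y ∂x = (0) - (0) = 0 (equality of mixed partials for smooth f).
Similarly for dx ∧ dz and dy ∧ dz — all coefficients vanish. So d(df) = 0.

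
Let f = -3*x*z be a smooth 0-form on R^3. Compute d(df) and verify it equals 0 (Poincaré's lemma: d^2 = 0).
d(df) = 0

Step 1: df = sum_i (∂f/∂x_i) dx_i = (-3*z) dx + (0) dy + (-3*x) dz.
Step 2: Apply d again. Using the 1-form formula, the coefficient of dx ∧ dy in d(df) is ∂^2 f/∂x ∂y - ∂^2 f/∂y ∂x = (0) - (0) = 0 (equality of mixed partials for smooth f).
Similarly for dx ∧ dz and dy ∧ dz — all coefficients vanish. So d(df) = 0.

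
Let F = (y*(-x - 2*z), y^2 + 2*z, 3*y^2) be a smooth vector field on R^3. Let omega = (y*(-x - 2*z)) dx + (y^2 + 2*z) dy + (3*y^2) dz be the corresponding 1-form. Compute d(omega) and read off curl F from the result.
d(omega) = (6*y - 2) dy ∧ dz + (-2*y) dz ∧ dx + (x + 2*z) dx ∧ dy; curl F = (6*y - 2, -2*y, x + 2*z)

d omega = sum_{i<j} (∂f_j/∂x_i - ∂f_i/∂x_j) dx_i ∧ dx_j. Under the identification (dy ∧ dz, dz ∧ dx, dx ∧ dy) ↔ (e_x, e_y, e_z), the coefficients are exactly the components of curl F. Compute:
  ∂R/∂y - ∂Q/∂z = (6*y) - (2) = 6*y - 2
  ∂P/∂z - ∂R/∂x = (-2*y) - (0) = -2*y
  ∂Q/∂x - ∂P/∂y = (0) - (-x - 2*z) = x + 2*z.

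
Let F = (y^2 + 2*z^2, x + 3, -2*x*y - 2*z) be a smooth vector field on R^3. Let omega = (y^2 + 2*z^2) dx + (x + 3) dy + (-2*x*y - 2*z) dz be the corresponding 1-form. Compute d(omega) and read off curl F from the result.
d(omega) = (-2*x) dy ∧ dz + (2*y + 4*z) dz ∧ dx + (1 - 2*y) dx ∧ dy; curl F = (-2*x, 2*y + 4*z, 1 - 2*y)

d omega = sum_{i<j} (∂f_j/∂x_i - ∂f_i/∂x_j) dx_i ∧ dx_j. Under the identification (dy ∧ dz, dz ∧ dx, dx ∧ dy) ↔ (e_x, e_y, e_z), the coefficients are exactly the components of curl F. Compute:
  ∂R/∂y - ∂Q/∂z = (-2*x) - (0) = -2*x
  ∂P/∂z - ∂R/∂x = (4*z) - (-2*y) = 2*y + 4*z
  ∂Q/∂x - ∂P/∂y = (1) - (2*y) = 1 - 2*y.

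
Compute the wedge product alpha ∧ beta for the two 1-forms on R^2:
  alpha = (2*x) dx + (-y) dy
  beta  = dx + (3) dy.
alpha ∧ beta = (6*x + y) dx ∧ dy

Distribute the wedge, using dx_i ∧ dx_j = -dx_j ∧ dx_i and dx_i ∧ dx_i = 0. For each pair (i, j) with i < j, the coefficient of dx_i ∧ dx_j in alpha ∧ beta is (alpha_i * beta_j - alpha_j * beta_i). Collecting: alpha ∧ beta = (6*x + y) dx ∧ dy.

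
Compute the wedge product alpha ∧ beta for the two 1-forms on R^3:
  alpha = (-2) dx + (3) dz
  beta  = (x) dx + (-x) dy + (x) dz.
alpha ∧ beta = (2*x) dx ∧ dy + (-5*x) dx ∧ dz + (3*x) dy ∧ dz

Distribute the wedge, using dx_i ∧ dx_j = -dx_j ∧ dx_i and dx_i ∧ dx_i = 0. For each pair (i, j) with i < j, the coefficient of dx_i ∧ dx_j in alpha ∧ beta is (alpha_i * beta_j - alpha_j * beta_i). Collecting: alpha ∧ beta = (2*x) dx ∧ dy + (-5*x) dx ∧ dz + (3*x) dy ∧ dz.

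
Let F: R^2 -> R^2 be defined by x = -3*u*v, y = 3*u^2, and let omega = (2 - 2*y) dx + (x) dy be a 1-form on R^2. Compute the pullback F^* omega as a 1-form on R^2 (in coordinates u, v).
F^* omega = (-6*v) du + (18*u^3 - 6*u) dv

Using F^*(f dg) = (f ∘ F) d(g ∘ F), substitute each coordinate x_i by F_i(u, v) in f_i, and replace dx_i by d F_i = (∂F_i/∂u) du + (∂F_i/∂v) dv.
  For the x component: f_1(F) = 2 - 6*u^2; d F_1 = (-3*v) du + (-3*u) dv
  For the y component: f_2(F) = -3*u*v; d F_2 = (6*u) du + (0) dv
Combining and collecting du, dv coefficients:
  coeff of du: -6*v
  coeff of dv: 18*u^3 - 6*u
F^* omega = (-6*v) du + (18*u^3 - 6*u) dv.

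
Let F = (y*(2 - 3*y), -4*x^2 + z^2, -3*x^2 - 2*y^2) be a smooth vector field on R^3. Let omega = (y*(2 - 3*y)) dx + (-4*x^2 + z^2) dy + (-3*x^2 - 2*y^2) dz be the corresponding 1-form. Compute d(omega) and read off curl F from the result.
d(omega) = (-4*y - 2*z) dy ∧ dz + (6*x) dz ∧ dx + (-8*x + 6*y - 2) dx ∧ dy; curl F = (-4*y - 2*z, 6*x, -8*x + 6*y - 2)

d omega = sum_{i<j} (∂f_j/∂x_i - ∂f_i/∂x_j) dx_i ∧ dx_j. Under the identification (dy ∧ dz, dz ∧ dx, dx ∧ dy) ↔ (e_x, e_y, e_z), the coefficients are exactly the components of curl F. Compute:
  ∂R/∂y - ∂Q/∂z = (-4*y) - (2*z) = -4*y - 2*z
  ∂P/∂z - ∂R/∂x = (0) - (-6*x) = 6*x
  ∂Q/∂x - ∂P/∂y = (-8*x) - (2 - 6*y) = -8*x + 6*y - 2.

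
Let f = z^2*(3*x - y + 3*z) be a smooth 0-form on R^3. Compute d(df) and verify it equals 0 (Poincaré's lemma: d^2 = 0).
d(df) = 0

Step 1: df = sum_i (∂f/∂x_i) dx_i = (3*z^2) dx + (-z^2) dy + (z*(6*x - 2*y + 9*z)) dz.
Step 2: Apply d again. Using the 1-form formula, the coefficient of dx ∧ dy in d(df) is ∂^2 f/∂x ∂y - ∂^2 f/∂y ∂x = (0) - (0) = 0 (equality of mixed partials for smooth f).
Similarly for dx ∧ dz and dy ∧ dz — all coefficients vanish. So d(df) = 0.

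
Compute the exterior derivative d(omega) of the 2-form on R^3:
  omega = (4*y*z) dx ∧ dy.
d(omega) = (4*y) dx ∧ dy ∧ dz

For a 2-form omega = sum_{i<j} g_{ij} dx_i ∧ dx_j, the exterior derivative is
  d(omega) = sum_{i<j} d(g_{ij}) ∧ dx_i ∧ dx_j = sum_{i<j, k} (∂g_{ij}/∂x_k) dx_k ∧ dx_i ∧ dx_j.
Expand each term, using dx_k ∧ dx_i ∧ dx_j = sgn(permutation) dx_{(a)} ∧ dx_{(b)} ∧ dx_{(c)} with (a < b < c) sorted:
  d(4*y*z) includes (∂/∂z)(4*y*z) dz = (4*y) dz, which multiplied by dx ∧ dy gives (4*y) dx ∧ dy ∧ dz
Collecting like 3-forms: d(omega) = (4*y) dx ∧ dy ∧ dz.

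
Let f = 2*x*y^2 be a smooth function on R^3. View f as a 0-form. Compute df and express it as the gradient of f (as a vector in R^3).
df = (2*y^2) dx + (4*x*y) dy + (0) dz; grad f = (2*y^2, 4*x*y, 0)

For a 0-form f, d f = (∂f/∂x) dx + (∂f/∂y) dy + (∂f/∂z) dz. The components of the vector representation are exactly the entries of grad f in Cartesian coordinates:
  ∂f/∂x = 2*y^2
  ∂f/∂y = 4*x*y
  ∂f/∂z = 0.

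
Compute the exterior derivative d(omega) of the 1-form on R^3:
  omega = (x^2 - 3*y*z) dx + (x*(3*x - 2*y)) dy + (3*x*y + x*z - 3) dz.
d(omega) = (6*x - 2*y + 3*z) dx ∧ dy + (6*y + z) dx ∧ dz + (3*x) dy ∧ dz

For a 1-form omega = sum_i f_i dx_i, the exterior derivative is
  d(omega) = sum_{i < j} (∂f_j/∂x_i - ∂f_i/∂x_j) dx_i ∧ dx_j.
  coefficient of dx ∧ dy: ∂f_2/∂x - ∂f_1/∂y = ∂(x*(3*x - 2*y))/∂x - ∂(x^2 - 3*y*z)/∂y = 6*x - 2*y + 3*z
  coefficient of dx ∧ dz: ∂f_3/∂x - ∂f_1/∂z = ∂(3*x*y + x*z - 3)/∂x - ∂(x^2 - 3*y*z)/∂z = 6*y + z
  coefficient of dy ∧ dz: ∂f_3/∂y - ∂f_2/∂z = ∂(3*x*y + x*z - 3)/∂y - ∂(x*(3*x - 2*y))/∂z = 3*x
Assembling: d(omega) = (6*x - 2*y + 3*z) dx ∧ dy + (6*y + z) dx ∧ dz + (3*x) dy ∧ dz.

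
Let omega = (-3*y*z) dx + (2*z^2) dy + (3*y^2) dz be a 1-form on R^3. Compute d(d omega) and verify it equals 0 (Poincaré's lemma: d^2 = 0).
d(d omega) = 0

Step 1: d omega = sum_{i<j} (∂f_j/∂x_i - ∂f_i/∂x_j) dx_i ∧ dx_j:
  coeff of dx ∧ dy: 3*z
  coeff of dx ∧ dz: 3*y
  coeff of dy ∧ dz: 6*y - 4*z
Step 2: Apply d again to each 2-form coefficient. The only possible 3-form in R^3 is dx ∧ dy ∧ dz, with coefficient
  ∂(coeff of dy∧dz)/∂x - ∂(coeff of dx∧dz)/∂y + ∂(coeff of dx∧dy)/∂z
  = ∂/∂x (6*y - 4*z) - ∂/∂y (3*y) + ∂/∂z (3*z).
Each of these terms simplifies to sums of mixed partials that cancel in pairs. The result is 0 (by equality of mixed partials for smooth functions — Schwarz / Clairaut).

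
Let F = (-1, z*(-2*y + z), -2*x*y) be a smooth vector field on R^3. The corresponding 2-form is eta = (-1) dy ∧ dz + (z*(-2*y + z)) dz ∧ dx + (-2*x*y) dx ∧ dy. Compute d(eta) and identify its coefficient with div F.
d(eta) = (-2*z) dx ∧ dy ∧ dz; div F = -2*z

For a 2-form in R^3 of the form above, applying d gives a 3-form with coefficient ∂P/∂x + ∂Q/∂y + ∂R/∂z:
  ∂P/∂x = 0
  ∂Q/∂y = -2*z
  ∂R/∂z = 0
Sum = -2*z, which is exactly div F.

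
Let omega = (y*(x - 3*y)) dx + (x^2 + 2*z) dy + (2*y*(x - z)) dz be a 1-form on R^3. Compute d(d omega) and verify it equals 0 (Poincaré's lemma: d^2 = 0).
d(d omega) = 0

Step 1: d omega = sum_{i<j} (∂f_j/∂x_i - ∂f_i/∂x_j) dx_i ∧ dx_j:
  coeff of dx ∧ dy: x + 6*y
  coeff of dx ∧ dz: 2*y
  coeff of dy ∧ dz: 2*x - 2*z - 2
Step 2: Apply d again to each 2-form coefficient. The only possible 3-form in R^3 is dx ∧ dy ∧ dz, with coefficient
  ∂(coeff of dy∧dz)/∂x - ∂(coeff of dx∧dz)/∂y + ∂(coeff of dx∧dy)/∂z
  = ∂/∂x (2*x - 2*z - 2) - ∂/∂y (2*y) + ∂/∂z (x + 6*y).
Each of these terms simplifies to sums of mixed partials that cancel in pairs. The result is 0 (by equality of mixed partials for smooth functions — Schwarz / Clairaut).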